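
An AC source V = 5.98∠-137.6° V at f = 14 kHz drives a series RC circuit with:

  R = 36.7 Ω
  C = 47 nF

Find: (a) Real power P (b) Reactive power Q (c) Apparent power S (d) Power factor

Step 1 — Angular frequency: ω = 2π·f = 2π·1.4e+04 = 8.796e+04 rad/s.
Step 2 — Component impedances:
  R: Z = R = 36.7 Ω
  C: Z = 1/(jωC) = -j/(ω·C) = 0 - j241.9 Ω
Step 3 — Series combination: Z_total = R + C = 36.7 - j241.9 Ω = 244.6∠-81.4° Ω.
Step 4 — Source phasor: V = 5.98∠-137.6° V = -4.416 - j4.032 V.
Step 5 — Current: I = V / Z = 0.01359 - j0.02032 A = 0.02444∠-56.2° A.
Step 6 — Complex power: S = V·I* = 0.02193 - j0.1445 VA.
Step 7 — Real power: P = Re(S) = 0.02193 W.
Step 8 — Reactive power: Q = Im(S) = -0.1445 VAR.
Step 9 — Apparent power: |S| = 0.1462 VA.
Step 10 — Power factor: PF = P/|S| = 0.15 (leading).

(a) P = 0.02193 W  (b) Q = -0.1445 VAR  (c) S = 0.1462 VA  (d) PF = 0.15 (leading)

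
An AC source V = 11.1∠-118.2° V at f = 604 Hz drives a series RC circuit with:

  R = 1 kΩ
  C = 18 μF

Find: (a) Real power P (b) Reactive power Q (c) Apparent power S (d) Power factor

Step 1 — Angular frequency: ω = 2π·f = 2π·604 = 3795 rad/s.
Step 2 — Component impedances:
  R: Z = R = 1000 Ω
  C: Z = 1/(jωC) = -j/(ω·C) = 0 - j14.64 Ω
Step 3 — Series combination: Z_total = R + C = 1000 - j14.64 Ω = 1000∠-0.8° Ω.
Step 4 — Source phasor: V = 11.1∠-118.2° V = -5.245 - j9.782 V.
Step 5 — Current: I = V / Z = -0.005101 - j0.009857 A = 0.0111∠-117.4° A.
Step 6 — Complex power: S = V·I* = 0.1232 - j0.001803 VA.
Step 7 — Real power: P = Re(S) = 0.1232 W.
Step 8 — Reactive power: Q = Im(S) = -0.001803 VAR.
Step 9 — Apparent power: |S| = 0.1232 VA.
Step 10 — Power factor: PF = P/|S| = 0.9999 (leading).

(a) P = 0.1232 W  (b) Q = -0.001803 VAR  (c) S = 0.1232 VA  (d) PF = 0.9999 (leading)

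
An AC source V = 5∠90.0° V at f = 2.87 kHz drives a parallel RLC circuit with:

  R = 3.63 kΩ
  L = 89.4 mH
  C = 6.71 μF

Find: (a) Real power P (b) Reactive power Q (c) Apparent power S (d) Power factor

Step 1 — Angular frequency: ω = 2π·f = 2π·2870 = 1.803e+04 rad/s.
Step 2 — Component impedances:
  R: Z = R = 3630 Ω
  L: Z = jωL = j·1.803e+04·0.0894 = 0 + j1612 Ω
  C: Z = 1/(jωC) = -j/(ω·C) = 0 - j8.264 Ω
Step 3 — Parallel combination: 1/Z_total = 1/R + 1/L + 1/C; Z_total = 0.01901 - j8.307 Ω = 8.307∠-89.9° Ω.
Step 4 — Source phasor: V = 5∠90.0° V = 0 + j5 V.
Step 5 — Current: I = V / Z = -0.6019 + j0.001377 A = 0.6019∠179.9° A.
Step 6 — Complex power: S = V·I* = 0.006887 - j3.009 VA.
Step 7 — Real power: P = Re(S) = 0.006887 W.
Step 8 — Reactive power: Q = Im(S) = -3.009 VAR.
Step 9 — Apparent power: |S| = 3.009 VA.
Step 10 — Power factor: PF = P/|S| = 0.002288 (leading).

(a) P = 0.006887 W  (b) Q = -3.009 VAR  (c) S = 3.009 VA  (d) PF = 0.002288 (leading)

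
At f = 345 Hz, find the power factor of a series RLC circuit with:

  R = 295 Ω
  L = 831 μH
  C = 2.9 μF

Step 1 — Angular frequency: ω = 2π·f = 2π·345 = 2168 rad/s.
Step 2 — Component impedances:
  R: Z = R = 295 Ω
  L: Z = jωL = j·2168·0.000831 = 0 + j1.801 Ω
  C: Z = 1/(jωC) = -j/(ω·C) = 0 - j159.1 Ω
Step 3 — Series combination: Z_total = R + L + C = 295 - j157.3 Ω = 334.3∠-28.1° Ω.
Step 4 — Power factor: PF = cos(φ) = Re(Z)/|Z| = 295/334.3 = 0.8824.
Step 5 — Type: Im(Z) = -157.3 ⇒ leading (phase φ = -28.1°).

PF = 0.8824 (leading, φ = -28.1°)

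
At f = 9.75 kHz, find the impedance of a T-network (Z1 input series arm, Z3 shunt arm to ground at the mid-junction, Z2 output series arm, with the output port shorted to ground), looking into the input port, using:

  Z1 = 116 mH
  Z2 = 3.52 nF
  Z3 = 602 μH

Step 1 — Angular frequency: ω = 2π·f = 2π·9750 = 6.126e+04 rad/s.
Step 2 — Component impedances:
  Z1: Z = jωL = j·6.126e+04·0.116 = 0 + j7106 Ω
  Z2: Z = 1/(jωC) = -j/(ω·C) = 0 - j4637 Ω
  Z3: Z = jωL = j·6.126e+04·0.000602 = 0 + j36.88 Ω
Step 3 — With the output port shorted to ground, the output series arm Z2 runs from the junction to ground; the shunt arm Z3 also runs from the junction to ground. They appear in parallel: Z3 || Z2 = 0 + j37.17 Ω.
Step 4 — Series with input arm Z1: Z_in = Z1 + (Z3 || Z2) = 0 + j7143 Ω = 7143∠90.0° Ω.

Z = 0 + j7143 Ω = 7143∠90.0° Ω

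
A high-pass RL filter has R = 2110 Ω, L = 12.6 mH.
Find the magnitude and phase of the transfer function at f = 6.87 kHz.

Step 1 — Angular frequency: ω = 2π·6870 = 4.317e+04 rad/s.
Step 2 — Transfer function: H(jω) = jωL/(R + jωL).
Step 3 — Numerator jωL = j·543.9; denominator R + jωL = 2110 + j543.9.
Step 4 — H = 0.0623 + j0.2417.
Step 5 — Magnitude: |H| = 0.2496 (-12.1 dB); phase: φ = 75.5°.

|H| = 0.2496 (-12.1 dB), φ = 75.5°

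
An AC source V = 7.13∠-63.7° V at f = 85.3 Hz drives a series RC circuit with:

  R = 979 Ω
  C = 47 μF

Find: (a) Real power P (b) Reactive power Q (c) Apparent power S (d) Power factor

Step 1 — Angular frequency: ω = 2π·f = 2π·85.3 = 536 rad/s.
Step 2 — Component impedances:
  R: Z = R = 979 Ω
  C: Z = 1/(jωC) = -j/(ω·C) = 0 - j39.7 Ω
Step 3 — Series combination: Z_total = R + C = 979 - j39.7 Ω = 979.8∠-2.3° Ω.
Step 4 — Source phasor: V = 7.13∠-63.7° V = 3.159 - j6.392 V.
Step 5 — Current: I = V / Z = 0.003486 - j0.006388 A = 0.007277∠-61.4° A.
Step 6 — Complex power: S = V·I* = 0.05184 - j0.002102 VA.
Step 7 — Real power: P = Re(S) = 0.05184 W.
Step 8 — Reactive power: Q = Im(S) = -0.002102 VAR.
Step 9 — Apparent power: |S| = 0.05188 VA.
Step 10 — Power factor: PF = P/|S| = 0.9992 (leading).

(a) P = 0.05184 W  (b) Q = -0.002102 VAR  (c) S = 0.05188 VA  (d) PF = 0.9992 (leading)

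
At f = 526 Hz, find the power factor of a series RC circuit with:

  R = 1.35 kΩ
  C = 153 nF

Step 1 — Angular frequency: ω = 2π·f = 2π·526 = 3305 rad/s.
Step 2 — Component impedances:
  R: Z = R = 1350 Ω
  C: Z = 1/(jωC) = -j/(ω·C) = 0 - j1978 Ω
Step 3 — Series combination: Z_total = R + C = 1350 - j1978 Ω = 2394∠-55.7° Ω.
Step 4 — Power factor: PF = cos(φ) = Re(Z)/|Z| = 1350/2394.5 = 0.5638.
Step 5 — Type: Im(Z) = -1978 ⇒ leading (phase φ = -55.7°).

PF = 0.5638 (leading, φ = -55.7°)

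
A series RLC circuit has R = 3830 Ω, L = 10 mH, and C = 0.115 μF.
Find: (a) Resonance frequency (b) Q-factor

Step 1 — Resonance condition Im(Z)=0 gives ω₀ = 1/√(LC).
Step 2 — ω₀ = 1/√(0.01·1.15e-07) = 2.949e+04 rad/s.
Step 3 — f₀ = ω₀/(2π) = 4693 Hz.
Step 4 — Series Q: Q = ω₀L/R = 2.949e+04·0.01/3830 = 0.07699.

(a) f₀ = 4693 Hz  (b) Q = 0.07699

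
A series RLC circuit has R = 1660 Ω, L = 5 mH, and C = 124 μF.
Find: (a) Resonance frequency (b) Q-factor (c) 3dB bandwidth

Step 1 — Resonance: ω₀ = 1/√(LC) = 1/√(0.005·0.000124) = 1270 rad/s.
Step 2 — f₀ = ω₀/(2π) = 202.1 Hz.
Step 3 — Series Q: Q = ω₀L/R = 1270·0.005/1660 = 0.003825.
Step 4 — Bandwidth: Δω = ω₀/Q = 3.32e+05 rad/s; BW = Δω/(2π) = 5.284e+04 Hz.

(a) f₀ = 202.1 Hz  (b) Q = 0.003825  (c) BW = 5.284e+04 Hz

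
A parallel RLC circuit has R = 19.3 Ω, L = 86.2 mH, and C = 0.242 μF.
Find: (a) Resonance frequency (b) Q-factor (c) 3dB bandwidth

Step 1 — Resonance: ω₀ = 1/√(LC) = 1/√(0.0862·2.42e-07) = 6924 rad/s.
Step 2 — f₀ = ω₀/(2π) = 1102 Hz.
Step 3 — Parallel Q: Q = R/(ω₀L) = 19.3/(6924·0.0862) = 0.03234.
Step 4 — Bandwidth: Δω = ω₀/Q = 2.141e+05 rad/s; BW = Δω/(2π) = 3.408e+04 Hz.

(a) f₀ = 1102 Hz  (b) Q = 0.03234  (c) BW = 3.408e+04 Hz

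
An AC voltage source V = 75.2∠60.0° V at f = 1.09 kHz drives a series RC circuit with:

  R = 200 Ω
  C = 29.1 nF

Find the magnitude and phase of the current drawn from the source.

Step 1 — Angular frequency: ω = 2π·f = 2π·1090 = 6849 rad/s.
Step 2 — Component impedances:
  R: Z = R = 200 Ω
  C: Z = 1/(jωC) = -j/(ω·C) = 0 - j5018 Ω
Step 3 — Series combination: Z_total = R + C = 200 - j5018 Ω = 5022∠-87.7° Ω.
Step 4 — Source phasor: V = 75.2∠60.0° V = 37.6 + j65.13 V.
Step 5 — Ohm's law: I = V / Z_total = (37.6 + j65.13) / (200 - j5018) = -0.01266 + j0.007998 A.
Step 6 — Convert to polar: |I| = 0.01498 A, ∠I = 147.7°.

I = 0.01498∠147.7° A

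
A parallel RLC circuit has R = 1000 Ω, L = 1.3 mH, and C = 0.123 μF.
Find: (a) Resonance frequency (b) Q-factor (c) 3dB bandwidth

Step 1 — Resonance: ω₀ = 1/√(LC) = 1/√(0.0013·1.23e-07) = 7.908e+04 rad/s.
Step 2 — f₀ = ω₀/(2π) = 1.259e+04 Hz.
Step 3 — Parallel Q: Q = R/(ω₀L) = 1000/(7.908e+04·0.0013) = 9.727.
Step 4 — Bandwidth: Δω = ω₀/Q = 8130 rad/s; BW = Δω/(2π) = 1294 Hz.

(a) f₀ = 1.259e+04 Hz  (b) Q = 9.727  (c) BW = 1294 Hz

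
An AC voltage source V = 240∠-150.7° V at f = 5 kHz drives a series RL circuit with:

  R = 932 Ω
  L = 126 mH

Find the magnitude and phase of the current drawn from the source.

Step 1 — Angular frequency: ω = 2π·f = 2π·5000 = 3.142e+04 rad/s.
Step 2 — Component impedances:
  R: Z = R = 932 Ω
  L: Z = jωL = j·3.142e+04·0.126 = 0 + j3958 Ω
Step 3 — Series combination: Z_total = R + L = 932 + j3958 Ω = 4067∠76.8° Ω.
Step 4 — Source phasor: V = 240∠-150.7° V = -209.3 - j117.5 V.
Step 5 — Ohm's law: I = V / Z_total = (-209.3 - j117.5) / (932 + j3958) = -0.03991 + j0.04348 A.
Step 6 — Convert to polar: |I| = 0.05902 A, ∠I = 132.5°.

I = 0.05902∠132.5° A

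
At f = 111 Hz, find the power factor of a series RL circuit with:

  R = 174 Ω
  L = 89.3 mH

Step 1 — Angular frequency: ω = 2π·f = 2π·111 = 697.4 rad/s.
Step 2 — Component impedances:
  R: Z = R = 174 Ω
  L: Z = jωL = j·697.4·0.0893 = 0 + j62.28 Ω
Step 3 — Series combination: Z_total = R + L = 174 + j62.28 Ω = 184.8∠19.7° Ω.
Step 4 — Power factor: PF = cos(φ) = Re(Z)/|Z| = 174/184.81 = 0.9415.
Step 5 — Type: Im(Z) = 62.28 ⇒ lagging (phase φ = 19.7°).

PF = 0.9415 (lagging, φ = 19.7°)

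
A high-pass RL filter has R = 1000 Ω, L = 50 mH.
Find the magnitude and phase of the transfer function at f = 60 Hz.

Step 1 — Angular frequency: ω = 2π·60 = 377 rad/s.
Step 2 — Transfer function: H(jω) = jωL/(R + jωL).
Step 3 — Numerator jωL = j·18.85; denominator R + jωL = 1000 + j18.85.
Step 4 — H = 0.0003552 + j0.01884.
Step 5 — Magnitude: |H| = 0.01885 (-34.5 dB); phase: φ = 88.9°.

|H| = 0.01885 (-34.5 dB), φ = 88.9°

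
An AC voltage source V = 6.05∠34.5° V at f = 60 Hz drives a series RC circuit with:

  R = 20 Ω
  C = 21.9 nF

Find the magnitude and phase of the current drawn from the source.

Step 1 — Angular frequency: ω = 2π·f = 2π·60 = 377 rad/s.
Step 2 — Component impedances:
  R: Z = R = 20 Ω
  C: Z = 1/(jωC) = -j/(ω·C) = 0 - j1.211e+05 Ω
Step 3 — Series combination: Z_total = R + C = 20 - j1.211e+05 Ω = 1.211e+05∠-90.0° Ω.
Step 4 — Source phasor: V = 6.05∠34.5° V = 4.986 + j3.427 V.
Step 5 — Ohm's law: I = V / Z_total = (4.986 + j3.427) / (20 - j1.211e+05) = -2.828e-05 + j4.117e-05 A.
Step 6 — Convert to polar: |I| = 4.995e-05 A, ∠I = 124.5°.

I = 4.995e-05∠124.5° A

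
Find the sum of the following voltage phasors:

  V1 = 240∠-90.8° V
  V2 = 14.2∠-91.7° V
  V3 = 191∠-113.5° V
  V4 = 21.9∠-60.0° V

Step 1 — Convert each phasor to rectangular form:
  V1 = 240·(cos(-90.8°) + j·sin(-90.8°)) = -3.351 - j240 V
  V2 = 14.2·(cos(-91.7°) + j·sin(-91.7°)) = -0.4213 - j14.19 V
  V3 = 191·(cos(-113.5°) + j·sin(-113.5°)) = -76.16 - j175.2 V
  V4 = 21.9·(cos(-60.0°) + j·sin(-60.0°)) = 10.95 - j18.97 V
Step 2 — Sum components: V_total = -68.98 - j448.3 V.
Step 3 — Convert to polar: |V_total| = 453.6 V, ∠V_total = -98.7°.

V_total = 453.6∠-98.7° V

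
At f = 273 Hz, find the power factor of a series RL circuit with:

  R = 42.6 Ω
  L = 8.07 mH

Step 1 — Angular frequency: ω = 2π·f = 2π·273 = 1715 rad/s.
Step 2 — Component impedances:
  R: Z = R = 42.6 Ω
  L: Z = jωL = j·1715·0.00807 = 0 + j13.84 Ω
Step 3 — Series combination: Z_total = R + L = 42.6 + j13.84 Ω = 44.79∠18.0° Ω.
Step 4 — Power factor: PF = cos(φ) = Re(Z)/|Z| = 42.6/44.79 = 0.9511.
Step 5 — Type: Im(Z) = 13.84 ⇒ lagging (phase φ = 18.0°).

PF = 0.9511 (lagging, φ = 18.0°)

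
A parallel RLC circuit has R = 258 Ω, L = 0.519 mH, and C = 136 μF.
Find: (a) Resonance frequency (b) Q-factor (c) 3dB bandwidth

Step 1 — Resonance: ω₀ = 1/√(LC) = 1/√(0.000519·0.000136) = 3764 rad/s.
Step 2 — f₀ = ω₀/(2π) = 599.1 Hz.
Step 3 — Parallel Q: Q = R/(ω₀L) = 258/(3764·0.000519) = 132.1.
Step 4 — Bandwidth: Δω = ω₀/Q = 28.5 rad/s; BW = Δω/(2π) = 4.536 Hz.

(a) f₀ = 599.1 Hz  (b) Q = 132.1  (c) BW = 4.536 Hz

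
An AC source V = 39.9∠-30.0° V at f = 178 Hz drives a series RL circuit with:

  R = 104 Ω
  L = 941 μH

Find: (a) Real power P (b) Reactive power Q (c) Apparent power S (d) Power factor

Step 1 — Angular frequency: ω = 2π·f = 2π·178 = 1118 rad/s.
Step 2 — Component impedances:
  R: Z = R = 104 Ω
  L: Z = jωL = j·1118·0.000941 = 0 + j1.052 Ω
Step 3 — Series combination: Z_total = R + L = 104 + j1.052 Ω = 104∠0.6° Ω.
Step 4 — Source phasor: V = 39.9∠-30.0° V = 34.55 - j19.95 V.
Step 5 — Current: I = V / Z = 0.3303 - j0.1952 A = 0.3836∠-30.6° A.
Step 6 — Complex power: S = V·I* = 15.31 + j0.1549 VA.
Step 7 — Real power: P = Re(S) = 15.31 W.
Step 8 — Reactive power: Q = Im(S) = 0.1549 VAR.
Step 9 — Apparent power: |S| = 15.31 VA.
Step 10 — Power factor: PF = P/|S| = 0.9999 (lagging).

(a) P = 15.31 W  (b) Q = 0.1549 VAR  (c) S = 15.31 VA  (d) PF = 0.9999 (lagging)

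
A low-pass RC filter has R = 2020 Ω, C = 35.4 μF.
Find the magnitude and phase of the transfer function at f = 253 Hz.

Step 1 — Angular frequency: ω = 2π·253 = 1590 rad/s.
Step 2 — Transfer function: H(jω) = 1/(1 + jωRC).
Step 3 — Denominator: 1 + jωRC = 1 + j·1590·2020·3.54e-05 = 1 + j113.7.
Step 4 — H = 7.738e-05 - j0.008797.
Step 5 — Magnitude: |H| = 0.008797 (-41.1 dB); phase: φ = -89.5°.

|H| = 0.008797 (-41.1 dB), φ = -89.5°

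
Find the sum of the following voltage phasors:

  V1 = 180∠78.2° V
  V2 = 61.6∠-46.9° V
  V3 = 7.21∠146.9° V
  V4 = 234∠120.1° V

Step 1 — Convert each phasor to rectangular form:
  V1 = 180·(cos(78.2°) + j·sin(78.2°)) = 36.81 + j176.2 V
  V2 = 61.6·(cos(-46.9°) + j·sin(-46.9°)) = 42.09 - j44.98 V
  V3 = 7.21·(cos(146.9°) + j·sin(146.9°)) = -6.04 + j3.937 V
  V4 = 234·(cos(120.1°) + j·sin(120.1°)) = -117.4 + j202.4 V
Step 2 — Sum components: V_total = -44.49 + j337.6 V.
Step 3 — Convert to polar: |V_total| = 340.5 V, ∠V_total = 97.5°.

V_total = 340.5∠97.5° V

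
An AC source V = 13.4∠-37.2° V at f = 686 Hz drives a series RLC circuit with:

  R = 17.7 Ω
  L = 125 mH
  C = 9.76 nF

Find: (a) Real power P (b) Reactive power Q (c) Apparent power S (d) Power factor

Step 1 — Angular frequency: ω = 2π·f = 2π·686 = 4310 rad/s.
Step 2 — Component impedances:
  R: Z = R = 17.7 Ω
  L: Z = jωL = j·4310·0.125 = 0 + j538.8 Ω
  C: Z = 1/(jωC) = -j/(ω·C) = 0 - j2.377e+04 Ω
Step 3 — Series combination: Z_total = R + L + C = 17.7 - j2.323e+04 Ω = 2.323e+04∠-90.0° Ω.
Step 4 — Source phasor: V = 13.4∠-37.2° V = 10.67 - j8.102 V.
Step 5 — Current: I = V / Z = 0.0003491 + j0.0004592 A = 0.0005768∠52.8° A.
Step 6 — Complex power: S = V·I* = 5.888e-06 - j0.007729 VA.
Step 7 — Real power: P = Re(S) = 5.888e-06 W.
Step 8 — Reactive power: Q = Im(S) = -0.007729 VAR.
Step 9 — Apparent power: |S| = 0.007729 VA.
Step 10 — Power factor: PF = P/|S| = 0.0007619 (leading).

(a) P = 5.888e-06 W  (b) Q = -0.007729 VAR  (c) S = 0.007729 VA  (d) PF = 0.0007619 (leading)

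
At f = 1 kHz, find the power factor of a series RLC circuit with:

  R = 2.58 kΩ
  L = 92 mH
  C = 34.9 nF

Step 1 — Angular frequency: ω = 2π·f = 2π·1000 = 6283 rad/s.
Step 2 — Component impedances:
  R: Z = R = 2580 Ω
  L: Z = jωL = j·6283·0.092 = 0 + j578.1 Ω
  C: Z = 1/(jωC) = -j/(ω·C) = 0 - j4560 Ω
Step 3 — Series combination: Z_total = R + L + C = 2580 - j3982 Ω = 4745∠-57.1° Ω.
Step 4 — Power factor: PF = cos(φ) = Re(Z)/|Z| = 2580/4745 = 0.5437.
Step 5 — Type: Im(Z) = -3982 ⇒ leading (phase φ = -57.1°).

PF = 0.5437 (leading, φ = -57.1°)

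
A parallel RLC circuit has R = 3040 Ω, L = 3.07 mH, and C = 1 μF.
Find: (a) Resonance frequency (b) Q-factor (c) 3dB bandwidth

Step 1 — Resonance: ω₀ = 1/√(LC) = 1/√(0.00307·1e-06) = 1.805e+04 rad/s.
Step 2 — f₀ = ω₀/(2π) = 2872 Hz.
Step 3 — Parallel Q: Q = R/(ω₀L) = 3040/(1.805e+04·0.00307) = 54.87.
Step 4 — Bandwidth: Δω = ω₀/Q = 328.9 rad/s; BW = Δω/(2π) = 52.35 Hz.

(a) f₀ = 2872 Hz  (b) Q = 54.87  (c) BW = 52.35 Hz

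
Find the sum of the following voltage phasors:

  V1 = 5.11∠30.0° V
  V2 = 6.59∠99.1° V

Step 1 — Convert each phasor to rectangular form:
  V1 = 5.11·(cos(30.0°) + j·sin(30.0°)) = 4.425 + j2.555 V
  V2 = 6.59·(cos(99.1°) + j·sin(99.1°)) = -1.042 + j6.507 V
Step 2 — Sum components: V_total = 3.383 + j9.062 V.
Step 3 — Convert to polar: |V_total| = 9.673 V, ∠V_total = 69.5°.

V_total = 9.673∠69.5° V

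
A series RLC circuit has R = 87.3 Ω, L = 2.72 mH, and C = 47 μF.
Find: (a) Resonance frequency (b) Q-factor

Step 1 — Resonance condition Im(Z)=0 gives ω₀ = 1/√(LC).
Step 2 — ω₀ = 1/√(0.00272·4.7e-05) = 2797 rad/s.
Step 3 — f₀ = ω₀/(2π) = 445.1 Hz.
Step 4 — Series Q: Q = ω₀L/R = 2797·0.00272/87.3 = 0.08714.

(a) f₀ = 445.1 Hz  (b) Q = 0.08714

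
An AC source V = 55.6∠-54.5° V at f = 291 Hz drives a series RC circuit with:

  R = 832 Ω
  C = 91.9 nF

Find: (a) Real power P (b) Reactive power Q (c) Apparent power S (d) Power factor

Step 1 — Angular frequency: ω = 2π·f = 2π·291 = 1828 rad/s.
Step 2 — Component impedances:
  R: Z = R = 832 Ω
  C: Z = 1/(jωC) = -j/(ω·C) = 0 - j5951 Ω
Step 3 — Series combination: Z_total = R + C = 832 - j5951 Ω = 6009∠-82.0° Ω.
Step 4 — Source phasor: V = 55.6∠-54.5° V = 32.29 - j45.26 V.
Step 5 — Current: I = V / Z = 0.008204 + j0.004278 A = 0.009253∠27.5° A.
Step 6 — Complex power: S = V·I* = 0.07123 - j0.5095 VA.
Step 7 — Real power: P = Re(S) = 0.07123 W.
Step 8 — Reactive power: Q = Im(S) = -0.5095 VAR.
Step 9 — Apparent power: |S| = 0.5144 VA.
Step 10 — Power factor: PF = P/|S| = 0.1385 (leading).

(a) P = 0.07123 W  (b) Q = -0.5095 VAR  (c) S = 0.5144 VA  (d) PF = 0.1385 (leading)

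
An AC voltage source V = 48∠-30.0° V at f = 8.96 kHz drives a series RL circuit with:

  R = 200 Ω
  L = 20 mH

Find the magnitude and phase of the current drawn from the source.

Step 1 — Angular frequency: ω = 2π·f = 2π·8960 = 5.63e+04 rad/s.
Step 2 — Component impedances:
  R: Z = R = 200 Ω
  L: Z = jωL = j·5.63e+04·0.02 = 0 + j1126 Ω
Step 3 — Series combination: Z_total = R + L = 200 + j1126 Ω = 1144∠79.9° Ω.
Step 4 — Source phasor: V = 48∠-30.0° V = 41.57 - j24 V.
Step 5 — Ohm's law: I = V / Z_total = (41.57 - j24) / (200 + j1126) = -0.01431 - j0.03946 A.
Step 6 — Convert to polar: |I| = 0.04197 A, ∠I = -109.9°.

I = 0.04197∠-109.9° A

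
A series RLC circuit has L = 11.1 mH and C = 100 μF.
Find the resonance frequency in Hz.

Step 1 — Resonance condition Im(Z)=0 gives ω₀ = 1/√(LC).
Step 2 — ω₀ = 1/√(0.0111·0.0001) = 949.2 rad/s.
Step 3 — f₀ = ω₀/(2π) = 151.1 Hz.

f₀ = 151.1 Hz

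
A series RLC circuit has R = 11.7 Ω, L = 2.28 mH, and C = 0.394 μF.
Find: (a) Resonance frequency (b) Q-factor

Step 1 — Resonance condition Im(Z)=0 gives ω₀ = 1/√(LC).
Step 2 — ω₀ = 1/√(0.00228·3.94e-07) = 3.336e+04 rad/s.
Step 3 — f₀ = ω₀/(2π) = 5310 Hz.
Step 4 — Series Q: Q = ω₀L/R = 3.336e+04·0.00228/11.7 = 6.502.

(a) f₀ = 5310 Hz  (b) Q = 6.502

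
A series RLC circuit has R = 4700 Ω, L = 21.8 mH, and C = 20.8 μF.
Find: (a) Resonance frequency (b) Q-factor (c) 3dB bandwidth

Step 1 — Resonance: ω₀ = 1/√(LC) = 1/√(0.0218·2.08e-05) = 1485 rad/s.
Step 2 — f₀ = ω₀/(2π) = 236.4 Hz.
Step 3 — Series Q: Q = ω₀L/R = 1485·0.0218/4700 = 0.006888.
Step 4 — Bandwidth: Δω = ω₀/Q = 2.156e+05 rad/s; BW = Δω/(2π) = 3.431e+04 Hz.

(a) f₀ = 236.4 Hz  (b) Q = 0.006888  (c) BW = 3.431e+04 Hz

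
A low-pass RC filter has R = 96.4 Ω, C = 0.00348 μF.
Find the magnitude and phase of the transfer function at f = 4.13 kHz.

Step 1 — Angular frequency: ω = 2π·4130 = 2.595e+04 rad/s.
Step 2 — Transfer function: H(jω) = 1/(1 + jωRC).
Step 3 — Denominator: 1 + jωRC = 1 + j·2.595e+04·96.4·3.48e-09 = 1 + j0.008705.
Step 4 — H = 0.9999 - j0.008705.
Step 5 — Magnitude: |H| = 1 (-0.0 dB); phase: φ = -0.5°.

|H| = 1 (-0.0 dB), φ = -0.5°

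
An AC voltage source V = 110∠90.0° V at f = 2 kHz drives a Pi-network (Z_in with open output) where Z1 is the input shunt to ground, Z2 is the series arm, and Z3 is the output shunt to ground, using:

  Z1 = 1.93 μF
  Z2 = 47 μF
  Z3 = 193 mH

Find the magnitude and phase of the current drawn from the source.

Step 1 — Angular frequency: ω = 2π·f = 2π·2000 = 1.257e+04 rad/s.
Step 2 — Component impedances:
  Z1: Z = 1/(jωC) = -j/(ω·C) = 0 - j41.23 Ω
  Z2: Z = 1/(jωC) = -j/(ω·C) = 0 - j1.693 Ω
  Z3: Z = jωL = j·1.257e+04·0.193 = 0 + j2425 Ω
Step 3 — With open output, the series arm Z2 and the output shunt Z3 appear in series to ground: Z2 + Z3 = 0 + j2424 Ω.
Step 4 — Parallel with input shunt Z1: Z_in = Z1 || (Z2 + Z3) = 0 - j41.95 Ω = 41.95∠-90.0° Ω.
Step 5 — Source phasor: V = 110∠90.0° V = 0 + j110 V.
Step 6 — Ohm's law: I = V / Z_total = (0 + j110) / (0 - j41.95) = -2.622 A.
Step 7 — Convert to polar: |I| = 2.622 A, ∠I = 180.0°.

I = 2.622∠180.0° A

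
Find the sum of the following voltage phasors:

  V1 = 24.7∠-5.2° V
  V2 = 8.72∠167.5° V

Step 1 — Convert each phasor to rectangular form:
  V1 = 24.7·(cos(-5.2°) + j·sin(-5.2°)) = 24.6 - j2.239 V
  V2 = 8.72·(cos(167.5°) + j·sin(167.5°)) = -8.513 + j1.887 V
Step 2 — Sum components: V_total = 16.09 - j0.3513 V.
Step 3 — Convert to polar: |V_total| = 16.09 V, ∠V_total = -1.3°.

V_total = 16.09∠-1.3° V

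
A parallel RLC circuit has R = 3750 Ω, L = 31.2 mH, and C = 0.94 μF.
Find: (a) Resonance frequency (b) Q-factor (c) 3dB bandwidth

Step 1 — Resonance: ω₀ = 1/√(LC) = 1/√(0.0312·9.4e-07) = 5839 rad/s.
Step 2 — f₀ = ω₀/(2π) = 929.3 Hz.
Step 3 — Parallel Q: Q = R/(ω₀L) = 3750/(5839·0.0312) = 20.58.
Step 4 — Bandwidth: Δω = ω₀/Q = 283.7 rad/s; BW = Δω/(2π) = 45.15 Hz.

(a) f₀ = 929.3 Hz  (b) Q = 20.58  (c) BW = 45.15 Hz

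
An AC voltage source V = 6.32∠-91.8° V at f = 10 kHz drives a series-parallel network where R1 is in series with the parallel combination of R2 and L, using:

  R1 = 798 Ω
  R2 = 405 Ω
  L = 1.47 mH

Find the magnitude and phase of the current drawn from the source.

Step 1 — Angular frequency: ω = 2π·f = 2π·1e+04 = 6.283e+04 rad/s.
Step 2 — Component impedances:
  R1: Z = R = 798 Ω
  R2: Z = R = 405 Ω
  L: Z = jωL = j·6.283e+04·0.00147 = 0 + j92.36 Ω
Step 3 — Parallel branch: R2 || L = 1/(1/R2 + 1/L) = 20.02 + j87.8 Ω.
Step 4 — Series with R1: Z_total = R1 + (R2 || L) = 818 + j87.8 Ω = 822.7∠6.1° Ω.
Step 5 — Source phasor: V = 6.32∠-91.8° V = -0.1985 - j6.317 V.
Step 6 — Ohm's law: I = V / Z_total = (-0.1985 - j6.317) / (818 + j87.8) = -0.001059 - j0.007608 A.
Step 7 — Convert to polar: |I| = 0.007682 A, ∠I = -97.9°.

I = 0.007682∠-97.9° A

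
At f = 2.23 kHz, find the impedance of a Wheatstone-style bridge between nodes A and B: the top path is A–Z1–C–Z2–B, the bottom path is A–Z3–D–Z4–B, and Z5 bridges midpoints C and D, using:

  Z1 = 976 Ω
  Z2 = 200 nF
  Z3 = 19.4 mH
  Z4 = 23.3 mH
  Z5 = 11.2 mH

Step 1 — Angular frequency: ω = 2π·f = 2π·2230 = 1.401e+04 rad/s.
Step 2 — Component impedances:
  Z1: Z = R = 976 Ω
  Z2: Z = 1/(jωC) = -j/(ω·C) = 0 - j356.8 Ω
  Z3: Z = jωL = j·1.401e+04·0.0194 = 0 + j271.8 Ω
  Z4: Z = jωL = j·1.401e+04·0.0233 = 0 + j326.5 Ω
  Z5: Z = jωL = j·1.401e+04·0.0112 = 0 + j156.9 Ω
Step 3 — Bridge requires nodal analysis (the Z5 bridge couples midpoints C and D, so the two paths cannot be reduced to a simple series/parallel combination). Setting node B to ground and injecting 1 A at node A, the 3-node admittance system at A, C, D solves to V_A = Z_AB = 443.6 - j350.4 Ω = 565.3∠-38.3° Ω.

Z = 443.6 - j350.4 Ω = 565.3∠-38.3° Ω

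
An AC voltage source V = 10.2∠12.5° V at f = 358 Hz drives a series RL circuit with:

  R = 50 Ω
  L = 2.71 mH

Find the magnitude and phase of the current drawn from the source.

Step 1 — Angular frequency: ω = 2π·f = 2π·358 = 2249 rad/s.
Step 2 — Component impedances:
  R: Z = R = 50 Ω
  L: Z = jωL = j·2249·0.00271 = 0 + j6.096 Ω
Step 3 — Series combination: Z_total = R + L = 50 + j6.096 Ω = 50.37∠7.0° Ω.
Step 4 — Source phasor: V = 10.2∠12.5° V = 9.958 + j2.208 V.
Step 5 — Ohm's law: I = V / Z_total = (9.958 + j2.208) / (50 + j6.096) = 0.2016 + j0.01958 A.
Step 6 — Convert to polar: |I| = 0.2025 A, ∠I = 5.5°.

I = 0.2025∠5.5° A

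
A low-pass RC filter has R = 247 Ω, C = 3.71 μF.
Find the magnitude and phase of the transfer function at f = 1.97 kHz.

Step 1 — Angular frequency: ω = 2π·1970 = 1.238e+04 rad/s.
Step 2 — Transfer function: H(jω) = 1/(1 + jωRC).
Step 3 — Denominator: 1 + jωRC = 1 + j·1.238e+04·247·3.71e-06 = 1 + j11.34.
Step 4 — H = 0.007713 - j0.08748.
Step 5 — Magnitude: |H| = 0.08782 (-21.1 dB); phase: φ = -85.0°.

|H| = 0.08782 (-21.1 dB), φ = -85.0°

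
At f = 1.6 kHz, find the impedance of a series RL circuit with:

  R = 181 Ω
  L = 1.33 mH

Step 1 — Angular frequency: ω = 2π·f = 2π·1600 = 1.005e+04 rad/s.
Step 2 — Component impedances:
  R: Z = R = 181 Ω
  L: Z = jωL = j·1.005e+04·0.00133 = 0 + j13.37 Ω
Step 3 — Series combination: Z_total = R + L = 181 + j13.37 Ω = 181.5∠4.2° Ω.

Z = 181 + j13.37 Ω = 181.5∠4.2° Ω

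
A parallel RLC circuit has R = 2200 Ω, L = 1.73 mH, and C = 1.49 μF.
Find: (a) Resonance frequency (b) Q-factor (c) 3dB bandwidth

Step 1 — Resonance: ω₀ = 1/√(LC) = 1/√(0.00173·1.49e-06) = 1.97e+04 rad/s.
Step 2 — f₀ = ω₀/(2π) = 3135 Hz.
Step 3 — Parallel Q: Q = R/(ω₀L) = 2200/(1.97e+04·0.00173) = 64.56.
Step 4 — Bandwidth: Δω = ω₀/Q = 305.1 rad/s; BW = Δω/(2π) = 48.55 Hz.

(a) f₀ = 3135 Hz  (b) Q = 64.56  (c) BW = 48.55 Hz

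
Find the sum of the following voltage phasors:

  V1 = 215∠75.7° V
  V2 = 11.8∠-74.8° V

Step 1 — Convert each phasor to rectangular form:
  V1 = 215·(cos(75.7°) + j·sin(75.7°)) = 53.1 + j208.3 V
  V2 = 11.8·(cos(-74.8°) + j·sin(-74.8°)) = 3.094 - j11.39 V
Step 2 — Sum components: V_total = 56.2 + j197 V.
Step 3 — Convert to polar: |V_total| = 204.8 V, ∠V_total = 74.1°.

V_total = 204.8∠74.1° V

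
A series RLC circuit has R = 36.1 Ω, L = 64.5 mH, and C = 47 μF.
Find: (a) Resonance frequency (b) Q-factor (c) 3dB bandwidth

Step 1 — Resonance: ω₀ = 1/√(LC) = 1/√(0.0645·4.7e-05) = 574.3 rad/s.
Step 2 — f₀ = ω₀/(2π) = 91.41 Hz.
Step 3 — Series Q: Q = ω₀L/R = 574.3·0.0645/36.1 = 1.026.
Step 4 — Bandwidth: Δω = ω₀/Q = 559.7 rad/s; BW = Δω/(2π) = 89.08 Hz.

(a) f₀ = 91.41 Hz  (b) Q = 1.026  (c) BW = 89.08 Hz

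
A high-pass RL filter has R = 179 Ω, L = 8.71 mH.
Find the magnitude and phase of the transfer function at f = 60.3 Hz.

Step 1 — Angular frequency: ω = 2π·60.3 = 378.9 rad/s.
Step 2 — Transfer function: H(jω) = jωL/(R + jωL).
Step 3 — Numerator jωL = j·3.3; denominator R + jωL = 179 + j3.3.
Step 4 — H = 0.0003398 + j0.01843.
Step 5 — Magnitude: |H| = 0.01843 (-34.7 dB); phase: φ = 88.9°.

|H| = 0.01843 (-34.7 dB), φ = 88.9°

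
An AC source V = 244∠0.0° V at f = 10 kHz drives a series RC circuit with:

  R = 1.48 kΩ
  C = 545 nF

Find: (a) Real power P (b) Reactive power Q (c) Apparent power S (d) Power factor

Step 1 — Angular frequency: ω = 2π·f = 2π·1e+04 = 6.283e+04 rad/s.
Step 2 — Component impedances:
  R: Z = R = 1480 Ω
  C: Z = 1/(jωC) = -j/(ω·C) = 0 - j29.2 Ω
Step 3 — Series combination: Z_total = R + C = 1480 - j29.2 Ω = 1480∠-1.1° Ω.
Step 4 — Source phasor: V = 244∠0.0° V = 244 V.
Step 5 — Current: I = V / Z = 0.1648 + j0.003252 A = 0.1648∠1.1° A.
Step 6 — Complex power: S = V·I* = 40.21 - j0.7934 VA.
Step 7 — Real power: P = Re(S) = 40.21 W.
Step 8 — Reactive power: Q = Im(S) = -0.7934 VAR.
Step 9 — Apparent power: |S| = 40.22 VA.
Step 10 — Power factor: PF = P/|S| = 0.9998 (leading).

(a) P = 40.21 W  (b) Q = -0.7934 VAR  (c) S = 40.22 VA  (d) PF = 0.9998 (leading)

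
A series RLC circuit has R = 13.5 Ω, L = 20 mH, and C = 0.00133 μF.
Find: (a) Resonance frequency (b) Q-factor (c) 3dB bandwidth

Step 1 — Resonance: ω₀ = 1/√(LC) = 1/√(0.02·1.33e-09) = 1.939e+05 rad/s.
Step 2 — f₀ = ω₀/(2π) = 3.086e+04 Hz.
Step 3 — Series Q: Q = ω₀L/R = 1.939e+05·0.02/13.5 = 287.2.
Step 4 — Bandwidth: Δω = ω₀/Q = 675 rad/s; BW = Δω/(2π) = 107.4 Hz.

(a) f₀ = 3.086e+04 Hz  (b) Q = 287.2  (c) BW = 107.4 Hz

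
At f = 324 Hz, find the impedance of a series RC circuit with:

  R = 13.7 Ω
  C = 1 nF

Step 1 — Angular frequency: ω = 2π·f = 2π·324 = 2036 rad/s.
Step 2 — Component impedances:
  R: Z = R = 13.7 Ω
  C: Z = 1/(jωC) = -j/(ω·C) = 0 - j4.912e+05 Ω
Step 3 — Series combination: Z_total = R + C = 13.7 - j4.912e+05 Ω = 4.912e+05∠-90.0° Ω.

Z = 13.7 - j4.912e+05 Ω = 4.912e+05∠-90.0° Ω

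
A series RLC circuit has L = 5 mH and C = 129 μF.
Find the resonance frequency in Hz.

Step 1 — Resonance condition Im(Z)=0 gives ω₀ = 1/√(LC).
Step 2 — ω₀ = 1/√(0.005·0.000129) = 1245 rad/s.
Step 3 — f₀ = ω₀/(2π) = 198.2 Hz.

f₀ = 198.2 Hz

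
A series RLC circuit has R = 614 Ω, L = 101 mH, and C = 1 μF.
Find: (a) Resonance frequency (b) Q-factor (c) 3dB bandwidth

Step 1 — Resonance: ω₀ = 1/√(LC) = 1/√(0.101·1e-06) = 3147 rad/s.
Step 2 — f₀ = ω₀/(2π) = 500.8 Hz.
Step 3 — Series Q: Q = ω₀L/R = 3147·0.101/614 = 0.5176.
Step 4 — Bandwidth: Δω = ω₀/Q = 6079 rad/s; BW = Δω/(2π) = 967.5 Hz.

(a) f₀ = 500.8 Hz  (b) Q = 0.5176  (c) BW = 967.5 Hz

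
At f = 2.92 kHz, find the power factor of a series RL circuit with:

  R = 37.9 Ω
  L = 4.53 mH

Step 1 — Angular frequency: ω = 2π·f = 2π·2920 = 1.835e+04 rad/s.
Step 2 — Component impedances:
  R: Z = R = 37.9 Ω
  L: Z = jωL = j·1.835e+04·0.00453 = 0 + j83.11 Ω
Step 3 — Series combination: Z_total = R + L = 37.9 + j83.11 Ω = 91.35∠65.5° Ω.
Step 4 — Power factor: PF = cos(φ) = Re(Z)/|Z| = 37.9/91.35 = 0.4149.
Step 5 — Type: Im(Z) = 83.11 ⇒ lagging (phase φ = 65.5°).

PF = 0.4149 (lagging, φ = 65.5°)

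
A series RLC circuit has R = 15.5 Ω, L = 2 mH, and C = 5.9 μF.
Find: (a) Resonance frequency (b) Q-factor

Step 1 — Resonance condition Im(Z)=0 gives ω₀ = 1/√(LC).
Step 2 — ω₀ = 1/√(0.002·5.9e-06) = 9206 rad/s.
Step 3 — f₀ = ω₀/(2π) = 1465 Hz.
Step 4 — Series Q: Q = ω₀L/R = 9206·0.002/15.5 = 1.188.

(a) f₀ = 1465 Hz  (b) Q = 1.188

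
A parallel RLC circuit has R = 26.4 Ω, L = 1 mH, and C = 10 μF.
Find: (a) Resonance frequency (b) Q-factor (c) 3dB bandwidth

Step 1 — Resonance: ω₀ = 1/√(LC) = 1/√(0.001·1e-05) = 1e+04 rad/s.
Step 2 — f₀ = ω₀/(2π) = 1592 Hz.
Step 3 — Parallel Q: Q = R/(ω₀L) = 26.4/(1e+04·0.001) = 2.64.
Step 4 — Bandwidth: Δω = ω₀/Q = 3788 rad/s; BW = Δω/(2π) = 602.9 Hz.

(a) f₀ = 1592 Hz  (b) Q = 2.64  (c) BW = 602.9 Hz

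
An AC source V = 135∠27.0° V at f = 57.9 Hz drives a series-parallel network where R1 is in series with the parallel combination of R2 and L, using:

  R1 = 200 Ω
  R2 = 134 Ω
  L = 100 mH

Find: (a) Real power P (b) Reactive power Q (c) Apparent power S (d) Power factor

Step 1 — Angular frequency: ω = 2π·f = 2π·57.9 = 363.8 rad/s.
Step 2 — Component impedances:
  R1: Z = R = 200 Ω
  R2: Z = R = 134 Ω
  L: Z = jωL = j·363.8·0.1 = 0 + j36.38 Ω
Step 3 — Parallel branch: R2 || L = 1/(1/R2 + 1/L) = 9.199 + j33.88 Ω.
Step 4 — Series with R1: Z_total = R1 + (R2 || L) = 209.2 + j33.88 Ω = 211.9∠9.2° Ω.
Step 5 — Source phasor: V = 135∠27.0° V = 120.3 + j61.29 V.
Step 6 — Current: I = V / Z = 0.6065 + j0.1947 A = 0.637∠17.8° A.
Step 7 — Complex power: S = V·I* = 84.89 + j13.75 VA.
Step 8 — Real power: P = Re(S) = 84.89 W.
Step 9 — Reactive power: Q = Im(S) = 13.75 VAR.
Step 10 — Apparent power: |S| = 86 VA.
Step 11 — Power factor: PF = P/|S| = 0.9871 (lagging).

(a) P = 84.89 W  (b) Q = 13.75 VAR  (c) S = 86 VA  (d) PF = 0.9871 (lagging)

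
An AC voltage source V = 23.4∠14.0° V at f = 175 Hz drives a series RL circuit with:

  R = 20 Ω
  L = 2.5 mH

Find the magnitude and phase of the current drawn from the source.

Step 1 — Angular frequency: ω = 2π·f = 2π·175 = 1100 rad/s.
Step 2 — Component impedances:
  R: Z = R = 20 Ω
  L: Z = jωL = j·1100·0.0025 = 0 + j2.749 Ω
Step 3 — Series combination: Z_total = R + L = 20 + j2.749 Ω = 20.19∠7.8° Ω.
Step 4 — Source phasor: V = 23.4∠14.0° V = 22.7 + j5.661 V.
Step 5 — Ohm's law: I = V / Z_total = (22.7 + j5.661) / (20 + j2.749) = 1.152 + j0.1247 A.
Step 6 — Convert to polar: |I| = 1.159 A, ∠I = 6.2°.

I = 1.159∠6.2° A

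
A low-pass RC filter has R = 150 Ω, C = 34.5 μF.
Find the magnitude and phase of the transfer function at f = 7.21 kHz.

Step 1 — Angular frequency: ω = 2π·7210 = 4.53e+04 rad/s.
Step 2 — Transfer function: H(jω) = 1/(1 + jωRC).
Step 3 — Denominator: 1 + jωRC = 1 + j·4.53e+04·150·3.45e-05 = 1 + j234.4.
Step 4 — H = 1.819e-05 - j0.004265.
Step 5 — Magnitude: |H| = 0.004266 (-47.4 dB); phase: φ = -89.8°.

|H| = 0.004266 (-47.4 dB), φ = -89.8°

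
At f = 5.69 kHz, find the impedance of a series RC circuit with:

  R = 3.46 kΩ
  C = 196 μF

Step 1 — Angular frequency: ω = 2π·f = 2π·5690 = 3.575e+04 rad/s.
Step 2 — Component impedances:
  R: Z = R = 3460 Ω
  C: Z = 1/(jωC) = -j/(ω·C) = 0 - j0.1427 Ω
Step 3 — Series combination: Z_total = R + C = 3460 - j0.1427 Ω = 3460∠-0.0° Ω.

Z = 3460 - j0.1427 Ω = 3460∠-0.0° Ω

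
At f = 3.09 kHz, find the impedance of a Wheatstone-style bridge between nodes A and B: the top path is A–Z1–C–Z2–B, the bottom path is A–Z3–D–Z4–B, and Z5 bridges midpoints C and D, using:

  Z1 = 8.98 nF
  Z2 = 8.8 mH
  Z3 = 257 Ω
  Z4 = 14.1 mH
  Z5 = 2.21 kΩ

Step 1 — Angular frequency: ω = 2π·f = 2π·3090 = 1.942e+04 rad/s.
Step 2 — Component impedances:
  Z1: Z = 1/(jωC) = -j/(ω·C) = 0 - j5736 Ω
  Z2: Z = jωL = j·1.942e+04·0.0088 = 0 + j170.9 Ω
  Z3: Z = R = 257 Ω
  Z4: Z = jωL = j·1.942e+04·0.0141 = 0 + j273.8 Ω
  Z5: Z = R = 2210 Ω
Step 3 — Bridge requires nodal analysis (the Z5 bridge couples midpoints C and D, so the two paths cannot be reduced to a simple series/parallel combination). Setting node B to ground and injecting 1 A at node A, the 3-node admittance system at A, C, D solves to V_A = Z_AB = 319.9 + j260.2 Ω = 412.3∠39.1° Ω.

Z = 319.9 + j260.2 Ω = 412.3∠39.1° Ω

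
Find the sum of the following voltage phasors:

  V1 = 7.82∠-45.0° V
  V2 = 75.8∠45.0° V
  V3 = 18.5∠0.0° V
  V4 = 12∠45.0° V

Step 1 — Convert each phasor to rectangular form:
  V1 = 7.82·(cos(-45.0°) + j·sin(-45.0°)) = 5.53 - j5.53 V
  V2 = 75.8·(cos(45.0°) + j·sin(45.0°)) = 53.6 + j53.6 V
  V3 = 18.5·(cos(0.0°) + j·sin(0.0°)) = 18.5 V
  V4 = 12·(cos(45.0°) + j·sin(45.0°)) = 8.485 + j8.485 V
Step 2 — Sum components: V_total = 86.11 + j56.55 V.
Step 3 — Convert to polar: |V_total| = 103 V, ∠V_total = 33.3°.

V_total = 103∠33.3° V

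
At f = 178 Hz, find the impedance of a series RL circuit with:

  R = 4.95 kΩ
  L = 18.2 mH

Step 1 — Angular frequency: ω = 2π·f = 2π·178 = 1118 rad/s.
Step 2 — Component impedances:
  R: Z = R = 4950 Ω
  L: Z = jωL = j·1118·0.0182 = 0 + j20.36 Ω
Step 3 — Series combination: Z_total = R + L = 4950 + j20.36 Ω = 4950∠0.2° Ω.

Z = 4950 + j20.36 Ω = 4950∠0.2° Ω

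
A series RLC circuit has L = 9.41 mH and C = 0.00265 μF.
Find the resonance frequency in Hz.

Step 1 — Resonance condition Im(Z)=0 gives ω₀ = 1/√(LC).
Step 2 — ω₀ = 1/√(0.00941·2.65e-09) = 2.003e+05 rad/s.
Step 3 — f₀ = ω₀/(2π) = 3.187e+04 Hz.

f₀ = 3.187e+04 Hz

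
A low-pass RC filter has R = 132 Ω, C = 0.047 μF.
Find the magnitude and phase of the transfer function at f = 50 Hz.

Step 1 — Angular frequency: ω = 2π·50 = 314.2 rad/s.
Step 2 — Transfer function: H(jω) = 1/(1 + jωRC).
Step 3 — Denominator: 1 + jωRC = 1 + j·314.2·132·4.7e-08 = 1 + j0.001949.
Step 4 — H = 1 - j0.001949.
Step 5 — Magnitude: |H| = 1 (-0.0 dB); phase: φ = -0.1°.

|H| = 1 (-0.0 dB), φ = -0.1°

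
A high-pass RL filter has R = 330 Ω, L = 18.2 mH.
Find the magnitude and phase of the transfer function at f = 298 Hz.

Step 1 — Angular frequency: ω = 2π·298 = 1872 rad/s.
Step 2 — Transfer function: H(jω) = jωL/(R + jωL).
Step 3 — Numerator jωL = j·34.08; denominator R + jωL = 330 + j34.08.
Step 4 — H = 0.01055 + j0.1022.
Step 5 — Magnitude: |H| = 0.1027 (-19.8 dB); phase: φ = 84.1°.

|H| = 0.1027 (-19.8 dB), φ = 84.1°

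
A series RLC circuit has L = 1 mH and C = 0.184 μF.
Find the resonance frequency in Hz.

Step 1 — Resonance condition Im(Z)=0 gives ω₀ = 1/√(LC).
Step 2 — ω₀ = 1/√(0.001·1.84e-07) = 7.372e+04 rad/s.
Step 3 — f₀ = ω₀/(2π) = 1.173e+04 Hz.

f₀ = 1.173e+04 Hz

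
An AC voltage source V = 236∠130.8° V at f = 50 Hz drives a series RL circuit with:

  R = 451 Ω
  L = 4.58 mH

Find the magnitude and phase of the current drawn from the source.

Step 1 — Angular frequency: ω = 2π·f = 2π·50 = 314.2 rad/s.
Step 2 — Component impedances:
  R: Z = R = 451 Ω
  L: Z = jωL = j·314.2·0.00458 = 0 + j1.439 Ω
Step 3 — Series combination: Z_total = R + L = 451 + j1.439 Ω = 451∠0.2° Ω.
Step 4 — Source phasor: V = 236∠130.8° V = -154.2 + j178.7 V.
Step 5 — Ohm's law: I = V / Z_total = (-154.2 + j178.7) / (451 + j1.439) = -0.3407 + j0.3972 A.
Step 6 — Convert to polar: |I| = 0.5233 A, ∠I = 130.6°.

I = 0.5233∠130.6° A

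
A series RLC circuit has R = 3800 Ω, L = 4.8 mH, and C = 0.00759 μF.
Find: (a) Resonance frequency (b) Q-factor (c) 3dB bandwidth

Step 1 — Resonance: ω₀ = 1/√(LC) = 1/√(0.0048·7.59e-09) = 1.657e+05 rad/s.
Step 2 — f₀ = ω₀/(2π) = 2.637e+04 Hz.
Step 3 — Series Q: Q = ω₀L/R = 1.657e+05·0.0048/3800 = 0.2093.
Step 4 — Bandwidth: Δω = ω₀/Q = 7.917e+05 rad/s; BW = Δω/(2π) = 1.26e+05 Hz.

(a) f₀ = 2.637e+04 Hz  (b) Q = 0.2093  (c) BW = 1.26e+05 Hz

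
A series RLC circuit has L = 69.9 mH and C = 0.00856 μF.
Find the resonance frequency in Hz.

Step 1 — Resonance condition Im(Z)=0 gives ω₀ = 1/√(LC).
Step 2 — ω₀ = 1/√(0.0699·8.56e-09) = 4.088e+04 rad/s.
Step 3 — f₀ = ω₀/(2π) = 6506 Hz.

f₀ = 6506 Hz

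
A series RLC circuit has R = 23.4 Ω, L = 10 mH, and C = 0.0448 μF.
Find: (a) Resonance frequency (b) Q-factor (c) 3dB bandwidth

Step 1 — Resonance: ω₀ = 1/√(LC) = 1/√(0.01·4.48e-08) = 4.725e+04 rad/s.
Step 2 — f₀ = ω₀/(2π) = 7519 Hz.
Step 3 — Series Q: Q = ω₀L/R = 4.725e+04·0.01/23.4 = 20.19.
Step 4 — Bandwidth: Δω = ω₀/Q = 2340 rad/s; BW = Δω/(2π) = 372.4 Hz.

(a) f₀ = 7519 Hz  (b) Q = 20.19  (c) BW = 372.4 Hz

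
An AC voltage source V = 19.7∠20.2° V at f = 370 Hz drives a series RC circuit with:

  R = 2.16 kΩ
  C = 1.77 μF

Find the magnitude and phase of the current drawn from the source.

Step 1 — Angular frequency: ω = 2π·f = 2π·370 = 2325 rad/s.
Step 2 — Component impedances:
  R: Z = R = 2160 Ω
  C: Z = 1/(jωC) = -j/(ω·C) = 0 - j243 Ω
Step 3 — Series combination: Z_total = R + C = 2160 - j243 Ω = 2174∠-6.4° Ω.
Step 4 — Source phasor: V = 19.7∠20.2° V = 18.49 + j6.802 V.
Step 5 — Ohm's law: I = V / Z_total = (18.49 + j6.802) / (2160 - j243) = 0.008103 + j0.004061 A.
Step 6 — Convert to polar: |I| = 0.009063 A, ∠I = 26.6°.

I = 0.009063∠26.6° A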